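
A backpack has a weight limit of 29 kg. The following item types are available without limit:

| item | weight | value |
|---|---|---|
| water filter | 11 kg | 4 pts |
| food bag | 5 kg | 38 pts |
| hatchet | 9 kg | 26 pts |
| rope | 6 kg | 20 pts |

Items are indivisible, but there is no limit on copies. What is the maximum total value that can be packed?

190 pts

Best value-per-unit is food bag at 38/5, and filling with it alone uses weight 5×5=25. No mix of the others beats 5×38 = 190.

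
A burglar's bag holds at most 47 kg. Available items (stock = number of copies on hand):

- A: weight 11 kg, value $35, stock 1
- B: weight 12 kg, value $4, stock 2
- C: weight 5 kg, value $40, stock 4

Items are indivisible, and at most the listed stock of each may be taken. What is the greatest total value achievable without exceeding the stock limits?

$199

Best selections within weight 47 and stock limits:
- 1×A + 1×B + 4×C: weight 43, value 199
- 1×A + 4×C: weight 31, value 195
- 2×B + 4×C: weight 44, value 168
- 1×B + 4×C: weight 32, value 164
Best: $199.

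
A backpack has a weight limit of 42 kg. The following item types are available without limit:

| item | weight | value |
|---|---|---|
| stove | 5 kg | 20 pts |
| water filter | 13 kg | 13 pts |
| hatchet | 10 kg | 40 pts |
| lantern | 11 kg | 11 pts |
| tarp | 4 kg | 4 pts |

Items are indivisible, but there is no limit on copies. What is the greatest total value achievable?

160 pts

Best value-per-unit is stove at 20/5, and filling with it alone uses weight 8×5=40. No mix of the others beats 8×20 = 160.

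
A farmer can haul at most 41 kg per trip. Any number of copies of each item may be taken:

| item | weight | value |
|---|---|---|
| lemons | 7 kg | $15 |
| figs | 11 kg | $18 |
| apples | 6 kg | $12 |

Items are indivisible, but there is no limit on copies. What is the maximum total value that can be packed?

Best value-per-unit is lemons at 15/7; filling with it alone gives 5×15 = 75.
Optimal mix: 5×lemons + 1×apples → weight 41, value 87.

$87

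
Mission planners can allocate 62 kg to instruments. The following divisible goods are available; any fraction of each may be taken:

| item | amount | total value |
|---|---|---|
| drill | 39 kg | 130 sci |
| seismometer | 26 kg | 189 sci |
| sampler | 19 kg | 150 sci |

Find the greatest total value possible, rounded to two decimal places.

395.67

Take in order of value per unit:
- sampler (150/19 per unit): all 19 → value 150, running total 150.00
- seismometer (189/26 per unit): all 26 → value 189, running total 339.00
- drill (130/39 per unit): 17 of 39 → value 17×130/39 = 56.6667, running total 395.67
Total 395.67.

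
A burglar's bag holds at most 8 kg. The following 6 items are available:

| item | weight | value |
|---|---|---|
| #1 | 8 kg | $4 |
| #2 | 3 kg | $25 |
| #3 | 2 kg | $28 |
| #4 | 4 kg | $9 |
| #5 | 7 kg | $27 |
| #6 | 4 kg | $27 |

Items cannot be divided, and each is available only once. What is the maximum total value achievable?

Check high-value combinations within 8 kg:
- #3+#6: weight 2+4=6, value 28+27=55
- #2+#3: weight 3+2=5, value 25+28=53
- #2+#6: weight 3+4=7, value 25+27=52
- #3+#4: weight 2+4=6, value 28+9=37
Best: $55.

$55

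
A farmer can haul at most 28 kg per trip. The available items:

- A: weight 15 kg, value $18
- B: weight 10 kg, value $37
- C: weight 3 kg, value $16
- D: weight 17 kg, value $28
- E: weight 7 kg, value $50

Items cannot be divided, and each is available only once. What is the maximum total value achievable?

Check high-value combinations within 28 kg:
- B+C+E: weight 10+3+7=20, value 37+16+50=103
- C+D+E: weight 3+17+7=27, value 16+28+50=94
- B+E: weight 10+7=17, value 37+50=87
- A+C+E: weight 15+3+7=25, value 18+16+50=84
Best: $103.

$103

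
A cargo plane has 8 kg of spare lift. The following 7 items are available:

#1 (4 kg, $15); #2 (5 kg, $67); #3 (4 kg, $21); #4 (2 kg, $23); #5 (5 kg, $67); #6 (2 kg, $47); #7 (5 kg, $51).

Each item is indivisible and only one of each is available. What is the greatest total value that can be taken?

$114

Check high-value combinations within 8 kg:
- #2+#6: weight 5+2=7, value 67+47=114
- #5+#6: weight 5+2=7, value 67+47=114
- #6+#7: weight 2+5=7, value 47+51=98
- #3+#4+#6: weight 4+2+2=8, value 21+23+47=91
Best: $114.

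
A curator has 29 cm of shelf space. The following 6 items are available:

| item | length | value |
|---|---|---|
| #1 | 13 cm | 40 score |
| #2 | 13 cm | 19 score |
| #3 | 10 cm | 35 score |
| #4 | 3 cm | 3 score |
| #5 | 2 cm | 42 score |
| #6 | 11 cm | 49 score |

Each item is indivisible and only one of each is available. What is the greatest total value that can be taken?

134 score

Check high-value combinations within 29 cm:
- #1+#4+#5+#6: length 13+3+2+11=29, value 40+3+42+49=134
- #1+#5+#6: length 13+2+11=26, value 40+42+49=131
- #3+#4+#5+#6: length 10+3+2+11=26, value 35+3+42+49=129
Best: 134 score.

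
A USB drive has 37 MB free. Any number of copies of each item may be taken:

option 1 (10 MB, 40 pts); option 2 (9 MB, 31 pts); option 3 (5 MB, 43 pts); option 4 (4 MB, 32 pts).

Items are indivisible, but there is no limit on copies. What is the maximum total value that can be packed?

311 pts

Best value-per-unit is option 3 at 43/5; filling with it alone gives 7×43 = 301.
Optimal mix: 5×option 3 + 3×option 4 → size 37, value 311.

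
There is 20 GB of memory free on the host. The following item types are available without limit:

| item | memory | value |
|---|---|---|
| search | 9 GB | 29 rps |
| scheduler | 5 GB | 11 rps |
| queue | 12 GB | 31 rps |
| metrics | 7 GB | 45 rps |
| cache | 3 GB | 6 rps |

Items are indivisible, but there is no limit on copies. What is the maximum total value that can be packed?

102 rps

Best value-per-unit is metrics at 45/7; filling with it alone gives 2×45 = 90.
Optimal mix: 2×metrics + 2×cache → memory 20, value 102.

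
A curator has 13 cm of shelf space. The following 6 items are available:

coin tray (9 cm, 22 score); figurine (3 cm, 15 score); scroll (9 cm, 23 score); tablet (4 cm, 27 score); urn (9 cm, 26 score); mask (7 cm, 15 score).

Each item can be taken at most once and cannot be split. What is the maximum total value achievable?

This is a 0/1 knapsack; check combinations near the capacity.
- tablet+urn: length 4+9=13, value 27+26=53
- scroll+tablet: length 9+4=13, value 23+27=50
- coin tray+tablet: length 9+4=13, value 22+27=49
- figurine+tablet: length 3+4=7, value 15+27=42
Best: 53 score.

53 score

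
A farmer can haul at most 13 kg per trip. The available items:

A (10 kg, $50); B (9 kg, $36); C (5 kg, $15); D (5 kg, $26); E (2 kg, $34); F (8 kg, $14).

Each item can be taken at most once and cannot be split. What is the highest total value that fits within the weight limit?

$84

This is a 0/1 knapsack; check combinations near the capacity.
- A+E: weight 10+2=12, value 50+34=84
- C+D+E: weight 5+5+2=12, value 15+26+34=75
- B+E: weight 9+2=11, value 36+34=70
- D+E: weight 5+2=7, value 26+34=60
- A: weight 10, value 50
Best: $84.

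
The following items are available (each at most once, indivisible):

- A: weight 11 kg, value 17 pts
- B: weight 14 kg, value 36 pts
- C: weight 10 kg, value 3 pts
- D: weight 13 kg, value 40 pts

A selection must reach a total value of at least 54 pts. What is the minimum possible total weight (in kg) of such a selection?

24

Subsets with value ≥ 54, sorted by total weight:
- A+D: weight 24, value 57
- B+D: weight 27, value 76
Minimum weight: 24 kg.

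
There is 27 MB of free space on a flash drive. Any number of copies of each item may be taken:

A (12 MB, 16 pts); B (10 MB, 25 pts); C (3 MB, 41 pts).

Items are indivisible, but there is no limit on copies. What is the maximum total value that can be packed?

Best value-per-unit is C at 41/3, and filling with it alone uses size 9×3=27. No mix of the others beats 9×41 = 369.

369 pts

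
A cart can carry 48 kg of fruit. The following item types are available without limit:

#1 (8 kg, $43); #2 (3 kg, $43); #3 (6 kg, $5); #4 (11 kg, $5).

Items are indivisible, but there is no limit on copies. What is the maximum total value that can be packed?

$688

Best value-per-unit is #2 at 43/3, and filling with it alone uses weight 16×3=48. No mix of the others beats 16×43 = 688.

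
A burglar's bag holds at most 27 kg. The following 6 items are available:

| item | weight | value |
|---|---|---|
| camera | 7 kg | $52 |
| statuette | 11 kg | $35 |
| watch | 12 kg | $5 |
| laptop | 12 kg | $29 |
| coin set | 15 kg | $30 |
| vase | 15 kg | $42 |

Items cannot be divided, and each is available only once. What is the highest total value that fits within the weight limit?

$94

Check high-value combinations within 27 kg:
- camera+vase: weight 7+15=22, value 52+42=94
- camera+statuette: weight 7+11=18, value 52+35=87
- camera+coin set: weight 7+15=22, value 52+30=82
- camera+laptop: weight 7+12=19, value 52+29=81
- statuette+vase: weight 11+15=26, value 35+42=77
Best: $94.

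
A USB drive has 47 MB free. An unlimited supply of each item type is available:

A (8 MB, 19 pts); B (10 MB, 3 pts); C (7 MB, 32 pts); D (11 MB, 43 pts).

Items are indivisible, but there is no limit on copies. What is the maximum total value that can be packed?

Best value-per-unit is C at 32/7; filling with it alone gives 6×32 = 192.
Optimal mix: 5×C + 1×D → size 46, value 203.

203 pts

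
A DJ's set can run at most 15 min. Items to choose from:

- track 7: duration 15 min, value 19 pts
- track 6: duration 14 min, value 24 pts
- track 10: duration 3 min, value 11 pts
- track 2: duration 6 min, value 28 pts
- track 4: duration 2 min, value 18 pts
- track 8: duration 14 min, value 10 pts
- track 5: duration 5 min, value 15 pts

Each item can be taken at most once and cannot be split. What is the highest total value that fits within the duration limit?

Check high-value combinations within 15 min:
- track 2+track 4+track 5: duration 6+2+5=13, value 28+18+15=61
- track 10+track 2+track 4: duration 3+6+2=11, value 11+28+18=57
- track 10+track 2+track 5: duration 3+6+5=14, value 11+28+15=54
- track 2+track 4: duration 6+2=8, value 28+18=46
Best: 61 pts.

61 pts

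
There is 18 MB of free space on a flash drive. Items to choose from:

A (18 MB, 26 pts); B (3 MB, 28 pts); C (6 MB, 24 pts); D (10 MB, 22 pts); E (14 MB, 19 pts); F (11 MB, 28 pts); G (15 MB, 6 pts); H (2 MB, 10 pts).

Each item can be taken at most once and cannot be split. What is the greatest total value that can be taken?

66 pts

Check high-value combinations within 18 MB:
- B+F+H: size 3+11+2=16, value 28+28+10=66
- B+C+H: size 3+6+2=11, value 28+24+10=62
- B+D+H: size 3+10+2=15, value 28+22+10=60
- B+F: size 3+11=14, value 28+28=56
- C+D+H: size 6+10+2=18, value 24+22+10=56
Best: 66 pts.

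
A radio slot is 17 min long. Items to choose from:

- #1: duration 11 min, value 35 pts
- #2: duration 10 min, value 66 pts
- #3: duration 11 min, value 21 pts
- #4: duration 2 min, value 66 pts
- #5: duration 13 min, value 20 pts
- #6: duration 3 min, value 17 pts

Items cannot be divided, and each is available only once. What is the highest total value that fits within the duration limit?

149 pts

Check high-value combinations within 17 min:
- #2+#4+#6: duration 10+2+3=15, value 66+66+17=149
- #2+#4: duration 10+2=12, value 66+66=132
- #1+#4+#6: duration 11+2+3=16, value 35+66+17=118
- #3+#4+#6: duration 11+2+3=16, value 21+66+17=104
Best: 149 pts.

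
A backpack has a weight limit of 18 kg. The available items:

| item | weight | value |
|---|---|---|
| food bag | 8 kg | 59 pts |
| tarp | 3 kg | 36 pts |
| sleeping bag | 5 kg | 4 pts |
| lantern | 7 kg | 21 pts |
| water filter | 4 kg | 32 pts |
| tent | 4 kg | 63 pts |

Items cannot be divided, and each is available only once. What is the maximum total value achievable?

Check high-value combinations within 18 kg:
- food bag+tarp+tent: weight 8+3+4=15, value 59+36+63=158
- food bag+water filter+tent: weight 8+4+4=16, value 59+32+63=154
- tarp+lantern+water filter+tent: weight 3+7+4+4=18, value 36+21+32+63=152
- tarp+sleeping bag+water filter+tent: weight 3+5+4+4=16, value 36+4+32+63=135
Best: 158 pts.

158 pts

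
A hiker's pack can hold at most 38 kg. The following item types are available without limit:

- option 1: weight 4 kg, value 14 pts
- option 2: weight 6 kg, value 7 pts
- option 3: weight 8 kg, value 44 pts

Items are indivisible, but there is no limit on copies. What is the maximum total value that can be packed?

190 pts

Best value-per-unit is option 3 at 44/8; filling with it alone gives 4×44 = 176.
Optimal mix: 1×option 1 + 4×option 3 → weight 36, value 190.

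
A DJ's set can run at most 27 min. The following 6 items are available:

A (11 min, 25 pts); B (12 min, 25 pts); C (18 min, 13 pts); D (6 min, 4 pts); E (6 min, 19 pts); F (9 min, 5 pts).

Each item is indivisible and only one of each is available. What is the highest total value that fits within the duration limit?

50 pts

Check high-value combinations within 27 min:
- A+B: duration 11+12=23, value 25+25=50
- A+E+F: duration 11+6+9=26, value 25+19+5=49
- B+E+F: duration 12+6+9=27, value 25+19+5=49
- A+D+E: duration 11+6+6=23, value 25+4+19=48
Best: 50 pts.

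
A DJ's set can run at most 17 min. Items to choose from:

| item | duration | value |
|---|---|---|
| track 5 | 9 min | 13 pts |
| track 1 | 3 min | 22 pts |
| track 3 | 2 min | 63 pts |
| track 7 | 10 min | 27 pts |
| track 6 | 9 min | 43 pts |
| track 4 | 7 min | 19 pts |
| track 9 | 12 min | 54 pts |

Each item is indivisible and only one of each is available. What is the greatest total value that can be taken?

139 pts

Check high-value combinations within 17 min:
- track 1+track 3+track 9: duration 3+2+12=17, value 22+63+54=139
- track 1+track 3+track 6: duration 3+2+9=14, value 22+63+43=128
- track 3+track 9: duration 2+12=14, value 63+54=117
- track 1+track 3+track 7: duration 3+2+10=15, value 22+63+27=112
- track 3+track 6: duration 2+9=11, value 63+43=106
Best: 139 pts.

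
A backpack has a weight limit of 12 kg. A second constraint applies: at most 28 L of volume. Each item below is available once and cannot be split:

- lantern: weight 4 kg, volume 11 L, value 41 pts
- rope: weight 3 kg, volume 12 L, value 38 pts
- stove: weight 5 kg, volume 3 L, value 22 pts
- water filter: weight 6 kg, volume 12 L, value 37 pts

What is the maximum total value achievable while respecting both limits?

101 pts

Feasible sets respecting both limits:
- lantern+rope+stove: weight 12, volume 26, value 101
- lantern+rope: weight 7, volume 23, value 79
- lantern+water filter: weight 10, volume 23, value 78
Best: 101 pts.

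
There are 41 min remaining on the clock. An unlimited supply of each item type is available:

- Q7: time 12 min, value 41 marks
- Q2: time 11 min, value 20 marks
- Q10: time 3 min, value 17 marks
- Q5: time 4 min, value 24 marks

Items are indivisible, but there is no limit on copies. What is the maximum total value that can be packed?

Best value-per-unit is Q5 at 24/4; filling with it alone gives 10×24 = 240.
Optimal mix: 3×Q10 + 8×Q5 → time 41, value 243.

243 marks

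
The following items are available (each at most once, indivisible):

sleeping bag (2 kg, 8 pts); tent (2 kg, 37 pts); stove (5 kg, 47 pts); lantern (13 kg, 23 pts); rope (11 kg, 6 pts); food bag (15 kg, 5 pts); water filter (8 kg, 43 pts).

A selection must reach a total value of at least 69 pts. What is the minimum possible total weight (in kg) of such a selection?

Subsets with value ≥ 69, sorted by total weight:
- tent+stove: weight 7, value 84
- sleeping bag+tent+stove: weight 9, value 92
- tent+water filter: weight 10, value 80
Minimum weight: 7 kg.

7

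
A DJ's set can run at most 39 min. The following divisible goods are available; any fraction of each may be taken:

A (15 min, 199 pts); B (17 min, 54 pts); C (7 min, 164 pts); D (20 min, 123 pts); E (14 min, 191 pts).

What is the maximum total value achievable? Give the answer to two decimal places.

572.45

Take in order of value per unit:
- C (164/7 per unit): all 7 → value 164, running total 164.00
- E (191/14 per unit): all 14 → value 191, running total 355.00
- A (199/15 per unit): all 15 → value 199, running total 554.00
- D (123/20 per unit): 3 of 20 → value 3×123/20 = 18.4500, running total 572.45
Total 572.45.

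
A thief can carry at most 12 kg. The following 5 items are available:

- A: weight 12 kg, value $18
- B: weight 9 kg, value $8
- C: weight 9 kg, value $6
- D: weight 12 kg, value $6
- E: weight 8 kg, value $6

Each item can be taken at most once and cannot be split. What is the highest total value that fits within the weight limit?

Check high-value combinations within 12 kg:
- A: weight 12, value 18
- B: weight 9, value 8
- E: weight 8, value 6
- C: weight 9, value 6
Best: $18.

$18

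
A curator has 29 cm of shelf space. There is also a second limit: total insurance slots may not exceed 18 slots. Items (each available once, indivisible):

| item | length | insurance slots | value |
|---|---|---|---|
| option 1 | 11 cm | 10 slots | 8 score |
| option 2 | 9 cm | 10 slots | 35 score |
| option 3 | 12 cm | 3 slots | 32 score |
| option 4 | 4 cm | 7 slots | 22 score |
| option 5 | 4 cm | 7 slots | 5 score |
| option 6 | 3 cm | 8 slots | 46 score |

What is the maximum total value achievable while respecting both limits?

Feasible sets respecting both limits:
- option 3+option 4+option 6: length 19, insurance slots 18, value 100
- option 3+option 5+option 6: length 19, insurance slots 18, value 83
- option 2+option 6: length 12, insurance slots 18, value 81
- option 3+option 6: length 15, insurance slots 11, value 78
Best: 100 score.

100 score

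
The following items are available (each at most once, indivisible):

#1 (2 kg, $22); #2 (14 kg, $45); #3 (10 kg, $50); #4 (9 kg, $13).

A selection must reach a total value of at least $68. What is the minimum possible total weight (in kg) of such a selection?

Subsets with value ≥ 68, sorted by total weight:
- #1+#3: weight 12, value 72
- #1+#3+#4: weight 21, value 85
- #2+#3: weight 24, value 95
- #1+#2+#4: weight 25, value 80
Minimum weight: 12 kg.

12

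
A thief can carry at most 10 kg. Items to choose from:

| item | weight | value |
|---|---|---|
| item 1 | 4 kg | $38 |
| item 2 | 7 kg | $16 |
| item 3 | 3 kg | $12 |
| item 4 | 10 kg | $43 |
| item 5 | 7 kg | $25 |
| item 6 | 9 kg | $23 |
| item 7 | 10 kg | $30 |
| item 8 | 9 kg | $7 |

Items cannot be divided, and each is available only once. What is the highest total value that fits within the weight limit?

Check high-value combinations within 10 kg:
- item 1+item 3: weight 4+3=7, value 38+12=50
- item 4: weight 10, value 43
- item 1: weight 4, value 38
- item 3+item 5: weight 3+7=10, value 12+25=37
Best: $50.

$50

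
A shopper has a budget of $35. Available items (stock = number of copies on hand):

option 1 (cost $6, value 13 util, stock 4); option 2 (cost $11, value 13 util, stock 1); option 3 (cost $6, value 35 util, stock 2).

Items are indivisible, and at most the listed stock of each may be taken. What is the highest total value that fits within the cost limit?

Top feasible selections:
- 3×option 1 + 2×option 3: cost 30, value 109
- 2×option 1 + 1×option 2 + 2×option 3: cost 35, value 109
- 2×option 1 + 2×option 3: cost 24, value 96
- 1×option 1 + 1×option 2 + 2×option 3: cost 29, value 96
Best: 109 util.

109 util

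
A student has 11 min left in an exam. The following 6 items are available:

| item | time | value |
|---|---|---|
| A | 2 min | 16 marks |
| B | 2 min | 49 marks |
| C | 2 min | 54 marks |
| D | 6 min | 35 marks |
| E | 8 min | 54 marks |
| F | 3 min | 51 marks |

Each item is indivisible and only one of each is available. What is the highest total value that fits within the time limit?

This is a 0/1 knapsack; check combinations near the capacity.
- A+B+C+F: time 2+2+2+3=9, value 16+49+54+51=170
- B+C+F: time 2+2+3=7, value 49+54+51=154
- C+D+F: time 2+6+3=11, value 54+35+51=140
Best: 170 marks.

170 marks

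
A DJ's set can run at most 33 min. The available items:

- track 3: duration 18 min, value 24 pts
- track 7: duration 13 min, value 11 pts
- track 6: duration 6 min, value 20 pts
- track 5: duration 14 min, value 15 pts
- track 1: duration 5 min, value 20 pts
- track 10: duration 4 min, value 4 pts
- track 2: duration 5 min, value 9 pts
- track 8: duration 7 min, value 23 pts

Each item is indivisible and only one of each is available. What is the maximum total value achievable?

Check high-value combinations within 33 min:
- track 6+track 5+track 1+track 8: duration 6+14+5+7=32, value 20+15+20+23=78
- track 6+track 1+track 10+track 2+track 8: duration 6+5+4+5+7=27, value 20+20+4+9+23=76
- track 7+track 6+track 1+track 8: duration 13+6+5+7=31, value 11+20+20+23=74
- track 6+track 1+track 2+track 8: duration 6+5+5+7=23, value 20+20+9+23=72
- track 3+track 6+track 1+track 10: duration 18+6+5+4=33, value 24+20+20+4=68
Best: 78 pts.

78 pts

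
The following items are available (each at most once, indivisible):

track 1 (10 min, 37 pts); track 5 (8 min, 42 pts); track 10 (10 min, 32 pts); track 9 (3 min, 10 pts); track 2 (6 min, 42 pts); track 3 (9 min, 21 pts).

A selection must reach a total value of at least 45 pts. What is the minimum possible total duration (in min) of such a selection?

9

Subsets with value ≥ 45, sorted by total duration:
- track 9+track 2: duration 9, value 52
- track 5+track 9: duration 11, value 52
Minimum duration: 9 min.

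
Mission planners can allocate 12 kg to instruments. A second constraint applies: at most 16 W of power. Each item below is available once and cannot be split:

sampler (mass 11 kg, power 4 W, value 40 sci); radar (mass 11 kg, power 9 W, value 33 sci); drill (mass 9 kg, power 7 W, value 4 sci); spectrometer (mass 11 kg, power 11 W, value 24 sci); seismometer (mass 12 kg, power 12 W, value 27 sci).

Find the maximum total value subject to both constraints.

Feasible sets respecting both limits:
- sampler: mass 11, power 4, value 40
- radar: mass 11, power 9, value 33
- seismometer: mass 12, power 12, value 27
- spectrometer: mass 11, power 11, value 24
Best: 40 sci.

40 sci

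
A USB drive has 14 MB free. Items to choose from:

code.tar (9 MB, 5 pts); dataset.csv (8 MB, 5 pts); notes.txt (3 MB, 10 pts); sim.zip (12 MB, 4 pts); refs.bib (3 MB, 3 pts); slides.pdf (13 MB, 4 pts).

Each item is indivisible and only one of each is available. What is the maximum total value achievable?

18 pts

Check high-value combinations within 14 MB:
- dataset.csv+notes.txt+refs.bib: size 8+3+3=14, value 5+10+3=18
- dataset.csv+notes.txt: size 8+3=11, value 5+10=15
- code.tar+notes.txt: size 9+3=12, value 5+10=15
- notes.txt+refs.bib: size 3+3=6, value 10+3=13
Best: 18 pts.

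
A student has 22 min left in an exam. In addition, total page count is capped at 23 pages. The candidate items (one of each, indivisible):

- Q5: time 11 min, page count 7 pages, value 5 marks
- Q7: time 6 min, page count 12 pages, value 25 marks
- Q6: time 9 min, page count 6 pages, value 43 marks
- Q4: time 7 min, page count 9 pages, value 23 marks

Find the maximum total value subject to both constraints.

Feasible sets respecting both limits:
- Q7+Q6: time 15, page count 18, value 68
- Q6+Q4: time 16, page count 15, value 66
- Q5+Q6: time 20, page count 13, value 48
Best: 68 marks.

68 marks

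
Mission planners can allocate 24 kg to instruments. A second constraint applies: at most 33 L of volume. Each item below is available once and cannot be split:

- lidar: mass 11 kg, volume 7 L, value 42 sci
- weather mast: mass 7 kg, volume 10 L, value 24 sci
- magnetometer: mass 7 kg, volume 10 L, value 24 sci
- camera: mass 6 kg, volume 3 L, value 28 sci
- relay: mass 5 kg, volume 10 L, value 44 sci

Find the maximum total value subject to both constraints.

Feasible sets respecting both limits:
- lidar+camera+relay: mass 22, volume 20, value 114
- lidar+weather mast+relay: mass 23, volume 27, value 110
- lidar+magnetometer+relay: mass 23, volume 27, value 110
- weather mast+camera+relay: mass 18, volume 23, value 96
Best: 114 sci.

114 sci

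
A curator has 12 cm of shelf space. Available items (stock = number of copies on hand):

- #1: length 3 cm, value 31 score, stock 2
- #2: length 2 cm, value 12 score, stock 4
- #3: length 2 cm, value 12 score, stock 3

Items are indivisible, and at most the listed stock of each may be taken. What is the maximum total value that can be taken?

Best selections within length 12 and stock limits:
- 2×#1 + 3×#3: length 12, value 98
- 2×#1 + 1×#2 + 2×#3: length 12, value 98
Best: 98 score.

98 score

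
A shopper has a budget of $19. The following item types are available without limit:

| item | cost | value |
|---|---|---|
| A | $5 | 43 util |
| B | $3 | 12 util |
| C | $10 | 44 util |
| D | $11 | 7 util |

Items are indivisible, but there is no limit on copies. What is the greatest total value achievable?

Best value-per-unit is A at 43/5; filling with it alone gives 3×43 = 129.
Optimal mix: 3×A + 1×B → cost 18, value 141.

141 util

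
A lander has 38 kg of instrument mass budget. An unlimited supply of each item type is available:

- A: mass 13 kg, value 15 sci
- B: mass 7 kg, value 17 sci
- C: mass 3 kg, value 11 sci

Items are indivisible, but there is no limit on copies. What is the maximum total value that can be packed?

132 sci

Best value-per-unit is C at 11/3, and filling with it alone uses mass 12×3=36. No mix of the others beats 12×11 = 132.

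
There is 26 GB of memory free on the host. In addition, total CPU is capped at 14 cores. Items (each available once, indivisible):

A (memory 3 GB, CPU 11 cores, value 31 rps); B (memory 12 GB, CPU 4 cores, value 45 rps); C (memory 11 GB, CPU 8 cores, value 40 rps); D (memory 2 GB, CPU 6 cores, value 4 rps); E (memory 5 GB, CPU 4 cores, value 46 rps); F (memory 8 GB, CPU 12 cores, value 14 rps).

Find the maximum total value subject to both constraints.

Feasible sets respecting both limits:
- B+D+E: memory 19, CPU 14, value 95
- B+E: memory 17, CPU 8, value 91
- C+E: memory 16, CPU 12, value 86
Best: 95 rps.

95 rps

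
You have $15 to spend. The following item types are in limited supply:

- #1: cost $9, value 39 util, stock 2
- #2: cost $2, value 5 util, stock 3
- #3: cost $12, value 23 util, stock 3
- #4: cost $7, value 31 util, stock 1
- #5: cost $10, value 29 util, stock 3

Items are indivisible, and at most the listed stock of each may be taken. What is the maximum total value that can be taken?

Top feasible selections:
- 1×#1 + 3×#2: cost 15, value 54
- 1×#1 + 2×#2: cost 13, value 49
- 3×#2 + 1×#4: cost 13, value 46
Best: 54 util.

54 util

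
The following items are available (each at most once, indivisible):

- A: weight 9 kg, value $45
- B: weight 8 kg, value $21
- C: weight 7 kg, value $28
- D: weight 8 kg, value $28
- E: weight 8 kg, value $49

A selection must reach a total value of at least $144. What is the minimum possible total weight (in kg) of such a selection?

Subsets with value ≥ 144, sorted by total weight:
- A+C+D+E: weight 32, value 150
- A+B+C+D+E: weight 40, value 171
Minimum weight: 32 kg.

32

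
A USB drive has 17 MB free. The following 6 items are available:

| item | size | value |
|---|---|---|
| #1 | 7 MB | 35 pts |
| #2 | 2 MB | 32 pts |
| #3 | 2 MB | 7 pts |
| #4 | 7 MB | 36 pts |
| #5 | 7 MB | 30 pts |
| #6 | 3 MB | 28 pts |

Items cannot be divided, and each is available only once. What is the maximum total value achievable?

Check high-value combinations within 17 MB:
- #2+#3+#4+#6: size 2+2+7+3=14, value 32+7+36+28=103
- #1+#2+#4: size 7+2+7=16, value 35+32+36=103
- #1+#2+#3+#6: size 7+2+2+3=14, value 35+32+7+28=102
- #1+#4+#6: size 7+7+3=17, value 35+36+28=99
Best: 103 pts.

103 pts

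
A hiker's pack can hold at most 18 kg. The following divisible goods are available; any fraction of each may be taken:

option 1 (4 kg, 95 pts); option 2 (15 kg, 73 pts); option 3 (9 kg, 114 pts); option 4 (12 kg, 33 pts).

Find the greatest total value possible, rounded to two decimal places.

Take in order of value per unit:
- option 1 (95/4 per unit): all 4 → value 95, running total 95.00
- option 3 (114/9 per unit): all 9 → value 114, running total 209.00
- option 2 (73/15 per unit): 5 of 15 → value 5×73/15 = 24.3333, running total 233.33
Total 233.33.

233.33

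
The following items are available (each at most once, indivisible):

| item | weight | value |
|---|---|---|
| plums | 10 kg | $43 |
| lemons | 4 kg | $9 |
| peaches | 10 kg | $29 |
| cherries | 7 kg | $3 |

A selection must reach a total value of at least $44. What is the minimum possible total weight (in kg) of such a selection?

Subsets with value ≥ 44, sorted by total weight:
- plums+lemons: weight 14, value 52
- plums+cherries: weight 17, value 46
Minimum weight: 14 kg.

14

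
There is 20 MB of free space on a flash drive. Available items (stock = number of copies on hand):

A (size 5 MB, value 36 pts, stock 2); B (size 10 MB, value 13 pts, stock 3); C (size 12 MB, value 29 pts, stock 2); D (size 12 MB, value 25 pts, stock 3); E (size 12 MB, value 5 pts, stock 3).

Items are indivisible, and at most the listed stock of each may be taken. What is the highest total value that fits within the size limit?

Top feasible selections:
- 2×A + 1×B: size 20, value 85
- 2×A: size 10, value 72
- 1×A + 1×C: size 17, value 65
- 1×A + 1×D: size 17, value 61
Best: 85 pts.

85 pts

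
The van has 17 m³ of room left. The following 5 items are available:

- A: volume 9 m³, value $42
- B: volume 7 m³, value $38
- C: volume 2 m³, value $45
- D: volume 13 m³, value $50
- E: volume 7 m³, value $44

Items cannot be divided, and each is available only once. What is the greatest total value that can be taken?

Check high-value combinations within 17 m³:
- B+C+E: volume 7+2+7=16, value 38+45+44=127
- C+D: volume 2+13=15, value 45+50=95
- C+E: volume 2+7=9, value 45+44=89
Best: $127.

$127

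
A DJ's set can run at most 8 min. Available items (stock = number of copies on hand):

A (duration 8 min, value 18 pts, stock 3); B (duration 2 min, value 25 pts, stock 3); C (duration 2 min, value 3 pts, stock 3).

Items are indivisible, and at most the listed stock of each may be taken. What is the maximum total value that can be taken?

Best selections within duration 8 and stock limits:
- 3×B + 1×C: duration 8, value 78
- 3×B: duration 6, value 75
Best: 78 pts.

78 pts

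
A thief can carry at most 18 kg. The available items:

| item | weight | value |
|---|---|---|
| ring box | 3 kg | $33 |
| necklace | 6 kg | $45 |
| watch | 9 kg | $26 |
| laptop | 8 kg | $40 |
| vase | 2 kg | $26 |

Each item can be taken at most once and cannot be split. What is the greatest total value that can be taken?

$118

This is a 0/1 knapsack; check combinations near the capacity.
- ring box+necklace+laptop: weight 3+6+8=17, value 33+45+40=118
- necklace+laptop+vase: weight 6+8+2=16, value 45+40+26=111
- ring box+necklace+vase: weight 3+6+2=11, value 33+45+26=104
- ring box+necklace+watch: weight 3+6+9=18, value 33+45+26=104
Best: $118.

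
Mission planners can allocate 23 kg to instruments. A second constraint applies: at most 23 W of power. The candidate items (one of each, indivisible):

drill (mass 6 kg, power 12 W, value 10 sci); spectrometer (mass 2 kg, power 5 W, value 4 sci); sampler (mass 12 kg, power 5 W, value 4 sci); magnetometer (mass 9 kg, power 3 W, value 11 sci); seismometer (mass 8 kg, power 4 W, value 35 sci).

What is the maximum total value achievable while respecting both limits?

Feasible sets respecting both limits:
- drill+magnetometer+seismometer: mass 23, power 19, value 56
- spectrometer+magnetometer+seismometer: mass 19, power 12, value 50
- drill+spectrometer+seismometer: mass 16, power 21, value 49
- magnetometer+seismometer: mass 17, power 7, value 46
Best: 56 sci.

56 sci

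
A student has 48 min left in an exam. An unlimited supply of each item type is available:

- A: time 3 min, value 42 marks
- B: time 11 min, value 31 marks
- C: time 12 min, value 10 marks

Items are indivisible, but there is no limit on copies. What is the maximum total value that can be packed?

Best value-per-unit is A at 42/3, and filling with it alone uses time 16×3=48. No mix of the others beats 16×42 = 672.

672 marks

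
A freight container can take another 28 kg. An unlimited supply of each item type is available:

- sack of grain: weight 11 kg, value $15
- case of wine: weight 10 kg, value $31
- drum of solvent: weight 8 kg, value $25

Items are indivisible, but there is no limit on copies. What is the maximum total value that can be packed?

Best value-per-unit is drum of solvent at 25/8; filling with it alone gives 3×25 = 75.
Optimal mix: 2×case of wine + 1×drum of solvent → weight 28, value 87.

$87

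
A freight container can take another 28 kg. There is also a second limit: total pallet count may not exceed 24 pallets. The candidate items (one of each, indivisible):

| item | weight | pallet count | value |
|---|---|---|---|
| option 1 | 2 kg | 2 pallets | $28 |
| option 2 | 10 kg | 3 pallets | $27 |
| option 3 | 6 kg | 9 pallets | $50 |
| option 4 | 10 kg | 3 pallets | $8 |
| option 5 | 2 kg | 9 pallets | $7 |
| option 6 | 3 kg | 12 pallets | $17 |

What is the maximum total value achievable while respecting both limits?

$113

Feasible sets respecting both limits:
- option 1+option 2+option 3+option 4: weight 28, pallet count 17, value 113
- option 1+option 2+option 3+option 5: weight 20, pallet count 23, value 112
- option 1+option 2+option 3: weight 18, pallet count 14, value 105
Best: $113.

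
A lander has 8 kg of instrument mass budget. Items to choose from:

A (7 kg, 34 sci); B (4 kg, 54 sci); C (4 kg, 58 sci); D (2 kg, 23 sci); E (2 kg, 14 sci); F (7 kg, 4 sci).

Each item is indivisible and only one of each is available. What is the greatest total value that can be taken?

112 sci

Check high-value combinations within 8 kg:
- B+C: mass 4+4=8, value 54+58=112
- C+D+E: mass 4+2+2=8, value 58+23+14=95
- B+D+E: mass 4+2+2=8, value 54+23+14=91
- C+D: mass 4+2=6, value 58+23=81
- B+D: mass 4+2=6, value 54+23=77
Best: 112 sci.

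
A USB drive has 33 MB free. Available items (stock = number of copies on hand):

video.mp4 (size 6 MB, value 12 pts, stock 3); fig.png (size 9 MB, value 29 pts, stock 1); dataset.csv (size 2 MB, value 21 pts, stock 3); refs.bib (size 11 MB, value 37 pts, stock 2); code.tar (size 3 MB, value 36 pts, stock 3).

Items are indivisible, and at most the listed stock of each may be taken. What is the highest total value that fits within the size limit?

220 pts

Best selections within size 33 and stock limits:
- 1×video.mp4 + 3×dataset.csv + 1×refs.bib + 3×code.tar: size 32, value 220
- 1×fig.png + 2×dataset.csv + 1×refs.bib + 3×code.tar: size 33, value 216
- 1×video.mp4 + 1×fig.png + 3×dataset.csv + 3×code.tar: size 30, value 212
Best: 220 pts.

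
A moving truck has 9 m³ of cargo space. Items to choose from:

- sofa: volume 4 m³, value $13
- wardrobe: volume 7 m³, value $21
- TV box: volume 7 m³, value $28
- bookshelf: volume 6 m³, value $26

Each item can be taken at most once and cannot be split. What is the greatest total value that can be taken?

Check high-value combinations within 9 m³:
- TV box: volume 7, value 28
- bookshelf: volume 6, value 26
- wardrobe: volume 7, value 21
- sofa: volume 4, value 13
Best: $28.

$28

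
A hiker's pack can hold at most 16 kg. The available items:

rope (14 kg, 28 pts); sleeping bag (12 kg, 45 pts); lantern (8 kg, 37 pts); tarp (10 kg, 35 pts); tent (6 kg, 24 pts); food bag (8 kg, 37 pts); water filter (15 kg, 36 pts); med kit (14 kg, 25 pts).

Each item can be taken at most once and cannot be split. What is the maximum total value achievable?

Check high-value combinations within 16 kg:
- lantern+food bag: weight 8+8=16, value 37+37=74
- lantern+tent: weight 8+6=14, value 37+24=61
- tent+food bag: weight 6+8=14, value 24+37=61
- tarp+tent: weight 10+6=16, value 35+24=59
Best: 74 pts.

74 pts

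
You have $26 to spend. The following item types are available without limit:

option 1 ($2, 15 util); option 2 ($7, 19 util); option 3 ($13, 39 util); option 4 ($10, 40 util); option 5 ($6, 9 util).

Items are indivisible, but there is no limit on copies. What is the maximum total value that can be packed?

Best value-per-unit is option 1 at 15/2, and filling with it alone uses cost 13×2=26. No mix of the others beats 13×15 = 195.

195 util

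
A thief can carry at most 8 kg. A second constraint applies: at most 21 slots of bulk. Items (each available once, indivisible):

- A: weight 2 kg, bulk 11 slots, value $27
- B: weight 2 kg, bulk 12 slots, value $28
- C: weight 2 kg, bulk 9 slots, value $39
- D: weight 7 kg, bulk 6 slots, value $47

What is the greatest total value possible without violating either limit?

$67

Feasible sets respecting both limits:
- B+C: weight 4, bulk 21, value 67
- A+C: weight 4, bulk 20, value 66
- D: weight 7, bulk 6, value 47
Best: $67.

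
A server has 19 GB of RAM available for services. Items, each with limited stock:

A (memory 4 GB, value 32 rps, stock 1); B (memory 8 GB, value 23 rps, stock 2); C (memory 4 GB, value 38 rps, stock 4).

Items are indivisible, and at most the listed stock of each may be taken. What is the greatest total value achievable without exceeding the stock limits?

Best selections within memory 19 and stock limits:
- 4×C: memory 16, value 152
- 1×A + 3×C: memory 16, value 146
- 3×C: memory 12, value 114
- 1×A + 2×C: memory 12, value 108
Best: 152 rps.

152 rps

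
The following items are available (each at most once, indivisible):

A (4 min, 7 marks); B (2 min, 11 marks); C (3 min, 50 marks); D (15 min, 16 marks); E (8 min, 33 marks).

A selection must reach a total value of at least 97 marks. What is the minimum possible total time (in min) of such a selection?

Subsets with value ≥ 97, sorted by total time:
- A+B+C+E: time 17, value 101
- C+D+E: time 26, value 99
Minimum time: 17 min.

17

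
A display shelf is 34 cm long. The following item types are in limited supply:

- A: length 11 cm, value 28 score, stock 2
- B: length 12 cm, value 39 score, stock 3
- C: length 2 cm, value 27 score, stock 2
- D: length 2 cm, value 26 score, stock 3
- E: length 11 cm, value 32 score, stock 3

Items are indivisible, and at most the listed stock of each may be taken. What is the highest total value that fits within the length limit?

210 score

Top feasible selections:
- 2×B + 2×C + 3×D: length 34, value 210
- 1×B + 2×C + 3×D + 1×E: length 33, value 203
Best: 210 score.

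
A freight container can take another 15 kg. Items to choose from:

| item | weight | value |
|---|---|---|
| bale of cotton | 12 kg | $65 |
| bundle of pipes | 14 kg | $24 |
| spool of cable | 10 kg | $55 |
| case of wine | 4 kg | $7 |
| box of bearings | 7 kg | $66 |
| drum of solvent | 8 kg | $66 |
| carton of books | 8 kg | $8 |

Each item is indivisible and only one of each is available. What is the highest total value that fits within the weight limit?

Check high-value combinations within 15 kg:
- box of bearings+drum of solvent: weight 7+8=15, value 66+66=132
- box of bearings+carton of books: weight 7+8=15, value 66+8=74
- case of wine+box of bearings: weight 4+7=11, value 7+66=73
Best: $132.

$132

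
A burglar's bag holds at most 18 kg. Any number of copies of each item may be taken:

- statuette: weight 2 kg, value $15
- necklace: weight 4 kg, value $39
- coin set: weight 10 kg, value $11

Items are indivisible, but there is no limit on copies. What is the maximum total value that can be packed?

Best value-per-unit is necklace at 39/4; filling with it alone gives 4×39 = 156.
Optimal mix: 1×statuette + 4×necklace → weight 18, value 171.

$171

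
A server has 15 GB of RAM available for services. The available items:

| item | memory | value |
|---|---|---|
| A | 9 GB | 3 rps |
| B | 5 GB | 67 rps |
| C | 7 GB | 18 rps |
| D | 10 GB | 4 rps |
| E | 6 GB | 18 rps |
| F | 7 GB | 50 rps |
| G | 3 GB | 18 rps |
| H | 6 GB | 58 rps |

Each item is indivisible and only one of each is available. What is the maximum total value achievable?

Check high-value combinations within 15 GB:
- B+G+H: memory 5+3+6=14, value 67+18+58=143
- B+F+G: memory 5+7+3=15, value 67+50+18=135
- B+H: memory 5+6=11, value 67+58=125
Best: 143 rps.

143 rps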